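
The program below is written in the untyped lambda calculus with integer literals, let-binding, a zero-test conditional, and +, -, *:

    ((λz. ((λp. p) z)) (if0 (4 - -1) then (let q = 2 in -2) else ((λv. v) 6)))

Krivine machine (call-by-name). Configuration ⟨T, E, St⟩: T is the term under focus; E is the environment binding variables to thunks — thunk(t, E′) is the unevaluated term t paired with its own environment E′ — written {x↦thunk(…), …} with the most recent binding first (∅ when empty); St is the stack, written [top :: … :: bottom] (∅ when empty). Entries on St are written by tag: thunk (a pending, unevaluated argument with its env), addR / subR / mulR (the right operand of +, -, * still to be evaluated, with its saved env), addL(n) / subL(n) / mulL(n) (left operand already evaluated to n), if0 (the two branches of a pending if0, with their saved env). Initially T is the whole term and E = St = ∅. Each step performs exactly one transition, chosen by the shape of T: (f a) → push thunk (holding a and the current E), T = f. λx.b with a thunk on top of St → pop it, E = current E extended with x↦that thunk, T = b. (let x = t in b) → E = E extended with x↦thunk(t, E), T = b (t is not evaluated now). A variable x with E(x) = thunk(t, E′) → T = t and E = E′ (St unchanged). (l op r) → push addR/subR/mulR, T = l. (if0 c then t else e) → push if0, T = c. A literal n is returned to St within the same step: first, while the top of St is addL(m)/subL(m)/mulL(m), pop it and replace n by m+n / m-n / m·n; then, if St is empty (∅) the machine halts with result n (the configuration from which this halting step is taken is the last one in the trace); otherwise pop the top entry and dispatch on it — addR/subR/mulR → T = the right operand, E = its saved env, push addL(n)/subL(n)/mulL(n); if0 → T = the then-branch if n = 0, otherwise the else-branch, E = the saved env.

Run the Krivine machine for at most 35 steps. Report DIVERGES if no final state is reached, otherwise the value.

[0] <T=((λz. ((λp. p) z)) (if0 (4 - -1) then (let q = 2 in -2) else ((λv. v) 6))), E=∅, St=∅>
[1] <T=(λz. ((λp. p) z)), E=∅, St=[thunk]>
[2] <T=((λp. p) z), E={z↦thunk((if0 (4 - -1) then (let q = 2 in -2) else ((λv. v) 6)), ∅)}, St=∅>
[3] <T=(λp. p), E={z↦thunk((if0 (4 - -1) then (let q = 2 in -2) else ((λv. v) 6)), ∅)}, St=[thunk]>
[4] <T=p, E={p↦thunk(z, {z↦thunk((if0 (4 - -1) then (let q = 2 in -2) else ((λv. v) 6)), ∅)}), z↦thunk((if0 (4 - -1) then (let q = 2 in -2) else ((λv. v) 6)), ∅)}, St=∅>
[5] <T=z, E={z↦thunk((if0 (4 - -1) then (let q = 2 in -2) else ((λv. v) 6)), ∅)}, St=∅>
[6] <T=(if0 (4 - -1) then (let q = 2 in -2) else ((λv. v) 6)), E=∅, St=∅>
[7] <T=(4 - -1), E=∅, St=[if0]>
[8] <T=4, E=∅, St=[subR :: if0]>
[9] <T=-1, E=∅, St=[subL(4) :: if0]>
[10] <T=((λv. v) 6), E=∅, St=∅>
[11] <T=(λv. v), E=∅, St=[thunk]>
[12] <T=v, E={v↦thunk(6, ∅)}, St=∅>
[13] <T=6, E=∅, St=∅>
→ final value 6

Answer: 6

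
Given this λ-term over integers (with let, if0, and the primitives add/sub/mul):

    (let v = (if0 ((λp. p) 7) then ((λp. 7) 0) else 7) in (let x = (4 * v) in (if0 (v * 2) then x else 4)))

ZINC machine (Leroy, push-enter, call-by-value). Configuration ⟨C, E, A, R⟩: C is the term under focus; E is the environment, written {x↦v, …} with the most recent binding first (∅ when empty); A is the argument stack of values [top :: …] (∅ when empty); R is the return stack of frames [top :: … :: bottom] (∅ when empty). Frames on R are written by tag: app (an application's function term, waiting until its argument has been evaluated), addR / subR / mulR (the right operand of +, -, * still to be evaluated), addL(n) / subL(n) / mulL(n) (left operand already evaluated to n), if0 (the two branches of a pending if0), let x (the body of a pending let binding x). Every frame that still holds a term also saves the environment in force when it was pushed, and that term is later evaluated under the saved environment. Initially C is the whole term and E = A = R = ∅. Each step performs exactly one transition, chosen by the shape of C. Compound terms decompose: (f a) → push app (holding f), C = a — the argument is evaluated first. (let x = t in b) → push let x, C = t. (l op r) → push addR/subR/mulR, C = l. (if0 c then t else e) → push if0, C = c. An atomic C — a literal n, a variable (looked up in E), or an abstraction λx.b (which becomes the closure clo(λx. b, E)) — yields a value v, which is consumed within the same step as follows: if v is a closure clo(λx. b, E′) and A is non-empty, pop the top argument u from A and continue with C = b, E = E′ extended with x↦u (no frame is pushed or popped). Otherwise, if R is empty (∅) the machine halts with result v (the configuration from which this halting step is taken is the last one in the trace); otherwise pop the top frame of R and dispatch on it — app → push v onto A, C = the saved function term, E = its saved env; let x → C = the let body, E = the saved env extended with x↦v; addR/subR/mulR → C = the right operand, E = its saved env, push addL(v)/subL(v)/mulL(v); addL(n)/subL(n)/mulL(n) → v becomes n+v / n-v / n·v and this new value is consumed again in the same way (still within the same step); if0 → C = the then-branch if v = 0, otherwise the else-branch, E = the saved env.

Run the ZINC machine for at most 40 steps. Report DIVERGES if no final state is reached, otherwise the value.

Answer: 4

Machine steps:
[0] ⟨C=(let v = (if0 ((λp. p) 7) then ((λp. 7) 0) else 7) in (let x = (4 * v) in (if0 (v * 2) then x else 4))); E=∅; A=∅; R=∅⟩
[1] ⟨C=(if0 ((λp. p) 7) then ((λp. 7) 0) else 7); E=∅; A=∅; R=[let v]⟩
[2] ⟨C=((λp. p) 7); E=∅; A=∅; R=[if0 :: let v]⟩
[3] ⟨C=7; E=∅; A=∅; R=[app :: if0 :: let v]⟩
[4] ⟨C=(λp. p); E=∅; A=[7]; R=[if0 :: let v]⟩
[5] ⟨C=p; E={p↦7}; A=∅; R=[if0 :: let v]⟩
[6] ⟨C=7; E=∅; A=∅; R=[let v]⟩
[7] ⟨C=(let x = (4 * v) in (if0 (v * 2) then x else 4)); E={v↦7}; A=∅; R=∅⟩
[8] ⟨C=(4 * v); E={v↦7}; A=∅; R=[let x]⟩
[9] ⟨C=4; E={v↦7}; A=∅; R=[mulR :: let x]⟩
[10] ⟨C=v; E={v↦7}; A=∅; R=[mulL(4) :: let x]⟩
[11] ⟨C=(if0 (v * 2) then x else 4); E={x↦28, v↦7}; A=∅; R=∅⟩
[12] ⟨C=(v * 2); E={x↦28, v↦7}; A=∅; R=[if0]⟩
[13] ⟨C=v; E={x↦28, v↦7}; A=∅; R=[mulR :: if0]⟩
[14] ⟨C=2; E={x↦28, v↦7}; A=∅; R=[mulL(7) :: if0]⟩
[15] ⟨C=4; E={x↦28, v↦7}; A=∅; R=∅⟩
→ final value 4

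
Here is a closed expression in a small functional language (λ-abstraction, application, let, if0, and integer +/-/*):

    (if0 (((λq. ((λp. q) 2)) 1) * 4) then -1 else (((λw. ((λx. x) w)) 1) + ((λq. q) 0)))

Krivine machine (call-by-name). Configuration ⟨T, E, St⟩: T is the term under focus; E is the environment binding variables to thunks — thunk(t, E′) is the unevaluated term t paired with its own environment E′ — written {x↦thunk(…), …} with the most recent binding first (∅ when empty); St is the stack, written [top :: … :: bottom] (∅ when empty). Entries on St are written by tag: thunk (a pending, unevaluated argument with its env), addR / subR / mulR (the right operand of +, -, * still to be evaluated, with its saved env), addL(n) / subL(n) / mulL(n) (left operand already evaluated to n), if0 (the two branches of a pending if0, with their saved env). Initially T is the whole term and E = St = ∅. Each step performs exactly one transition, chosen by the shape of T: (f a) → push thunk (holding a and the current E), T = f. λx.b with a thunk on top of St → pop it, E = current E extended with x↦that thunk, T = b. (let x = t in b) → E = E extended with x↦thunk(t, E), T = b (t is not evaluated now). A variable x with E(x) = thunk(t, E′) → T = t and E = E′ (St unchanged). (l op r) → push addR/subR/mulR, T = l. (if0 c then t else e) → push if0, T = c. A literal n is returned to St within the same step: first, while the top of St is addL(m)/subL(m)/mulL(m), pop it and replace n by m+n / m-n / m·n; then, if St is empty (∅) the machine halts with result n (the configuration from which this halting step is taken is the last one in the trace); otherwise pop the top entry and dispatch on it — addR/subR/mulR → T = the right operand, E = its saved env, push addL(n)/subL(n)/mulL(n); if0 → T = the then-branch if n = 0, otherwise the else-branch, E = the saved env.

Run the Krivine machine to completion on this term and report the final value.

0. ⟨T=(if0 (((λq. ((λp. q) 2)) 1) * 4) then -1 else (((λw. ((λx. x) w)) 1) + ((λq. q) 0))); E=∅; St=∅⟩
1. ⟨T=(((λq. ((λp. q) 2)) 1) * 4); E=∅; St=[if0]⟩
2. ⟨T=((λq. ((λp. q) 2)) 1); E=∅; St=[mulR :: if0]⟩
3. ⟨T=(λq. ((λp. q) 2)); E=∅; St=[thunk :: mulR :: if0]⟩
4. ⟨T=((λp. q) 2); E={q↦thunk(1, ∅)}; St=[mulR :: if0]⟩
5. ⟨T=(λp. q); E={q↦thunk(1, ∅)}; St=[thunk :: mulR :: if0]⟩
6. ⟨T=q; E={p↦thunk(2, {q↦thunk(1, ∅)}), q↦thunk(1, ∅)}; St=[mulR :: if0]⟩
7. ⟨T=1; E=∅; St=[mulR :: if0]⟩
8. ⟨T=4; E=∅; St=[mulL(1) :: if0]⟩
9. ⟨T=(((λw. ((λx. x) w)) 1) + ((λq. q) 0)); E=∅; St=∅⟩
10. ⟨T=((λw. ((λx. x) w)) 1); E=∅; St=[addR]⟩
11. ⟨T=(λw. ((λx. x) w)); E=∅; St=[thunk :: addR]⟩
12. ⟨T=((λx. x) w); E={w↦thunk(1, ∅)}; St=[addR]⟩
13. ⟨T=(λx. x); E={w↦thunk(1, ∅)}; St=[thunk :: addR]⟩
14. ⟨T=x; E={x↦thunk(w, {w↦thunk(1, ∅)}), w↦thunk(1, ∅)}; St=[addR]⟩
15. ⟨T=w; E={w↦thunk(1, ∅)}; St=[addR]⟩
16. ⟨T=1; E=∅; St=[addR]⟩
17. ⟨T=((λq. q) 0); E=∅; St=[addL(1)]⟩
18. ⟨T=(λq. q); E=∅; St=[thunk :: addL(1)]⟩
19. ⟨T=q; E={q↦thunk(0, ∅)}; St=[addL(1)]⟩
20. ⟨T=0; E=∅; St=[addL(1)]⟩
→ final value 1

Answer: 1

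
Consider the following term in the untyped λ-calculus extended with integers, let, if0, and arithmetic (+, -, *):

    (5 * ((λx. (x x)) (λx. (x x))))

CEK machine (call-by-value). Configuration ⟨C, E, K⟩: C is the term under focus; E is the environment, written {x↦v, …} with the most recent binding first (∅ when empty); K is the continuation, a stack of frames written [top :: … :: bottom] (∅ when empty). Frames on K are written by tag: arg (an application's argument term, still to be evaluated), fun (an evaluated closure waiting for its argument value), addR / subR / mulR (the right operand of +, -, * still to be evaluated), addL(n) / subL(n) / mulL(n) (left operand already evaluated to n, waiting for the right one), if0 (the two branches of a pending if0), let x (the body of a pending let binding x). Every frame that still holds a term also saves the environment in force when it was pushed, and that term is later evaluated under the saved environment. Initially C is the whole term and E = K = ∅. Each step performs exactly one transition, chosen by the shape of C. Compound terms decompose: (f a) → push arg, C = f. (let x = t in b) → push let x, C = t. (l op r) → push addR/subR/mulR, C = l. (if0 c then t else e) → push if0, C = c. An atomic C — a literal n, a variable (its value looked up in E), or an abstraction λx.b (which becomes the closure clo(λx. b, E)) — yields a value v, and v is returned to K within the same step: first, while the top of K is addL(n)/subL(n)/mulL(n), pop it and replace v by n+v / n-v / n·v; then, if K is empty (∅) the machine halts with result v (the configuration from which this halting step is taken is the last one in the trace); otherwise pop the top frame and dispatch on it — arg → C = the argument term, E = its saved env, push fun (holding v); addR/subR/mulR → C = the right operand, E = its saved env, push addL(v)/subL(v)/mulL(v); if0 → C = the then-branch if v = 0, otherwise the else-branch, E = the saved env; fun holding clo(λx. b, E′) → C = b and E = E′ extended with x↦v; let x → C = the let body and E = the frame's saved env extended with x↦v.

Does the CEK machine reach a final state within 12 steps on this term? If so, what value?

step 0: [C=(5 * ((λx. (x x)) (λx. (x x)))) | E=∅ | K=∅]
step 1: [C=5 | E=∅ | K=[mulR]]
step 2: [C=((λx. (x x)) (λx. (x x))) | E=∅ | K=[mulL(5)]]
step 3: [C=(λx. (x x)) | E=∅ | K=[arg :: mulL(5)]]
step 4: [C=(λx. (x x)) | E=∅ | K=[fun :: mulL(5)]]
step 5: [C=(x x) | E={x↦clo(λx. (x x), ∅)} | K=[mulL(5)]]
step 6: [C=x | E={x↦clo(λx. (x x), ∅)} | K=[arg :: mulL(5)]]
step 7: [C=x | E={x↦clo(λx. (x x), ∅)} | K=[fun :: mulL(5)]]
… configuration repeats with period 3 (steps 5–7 recur indefinitely) …

Answer: DIVERGES (no final state within 12 steps)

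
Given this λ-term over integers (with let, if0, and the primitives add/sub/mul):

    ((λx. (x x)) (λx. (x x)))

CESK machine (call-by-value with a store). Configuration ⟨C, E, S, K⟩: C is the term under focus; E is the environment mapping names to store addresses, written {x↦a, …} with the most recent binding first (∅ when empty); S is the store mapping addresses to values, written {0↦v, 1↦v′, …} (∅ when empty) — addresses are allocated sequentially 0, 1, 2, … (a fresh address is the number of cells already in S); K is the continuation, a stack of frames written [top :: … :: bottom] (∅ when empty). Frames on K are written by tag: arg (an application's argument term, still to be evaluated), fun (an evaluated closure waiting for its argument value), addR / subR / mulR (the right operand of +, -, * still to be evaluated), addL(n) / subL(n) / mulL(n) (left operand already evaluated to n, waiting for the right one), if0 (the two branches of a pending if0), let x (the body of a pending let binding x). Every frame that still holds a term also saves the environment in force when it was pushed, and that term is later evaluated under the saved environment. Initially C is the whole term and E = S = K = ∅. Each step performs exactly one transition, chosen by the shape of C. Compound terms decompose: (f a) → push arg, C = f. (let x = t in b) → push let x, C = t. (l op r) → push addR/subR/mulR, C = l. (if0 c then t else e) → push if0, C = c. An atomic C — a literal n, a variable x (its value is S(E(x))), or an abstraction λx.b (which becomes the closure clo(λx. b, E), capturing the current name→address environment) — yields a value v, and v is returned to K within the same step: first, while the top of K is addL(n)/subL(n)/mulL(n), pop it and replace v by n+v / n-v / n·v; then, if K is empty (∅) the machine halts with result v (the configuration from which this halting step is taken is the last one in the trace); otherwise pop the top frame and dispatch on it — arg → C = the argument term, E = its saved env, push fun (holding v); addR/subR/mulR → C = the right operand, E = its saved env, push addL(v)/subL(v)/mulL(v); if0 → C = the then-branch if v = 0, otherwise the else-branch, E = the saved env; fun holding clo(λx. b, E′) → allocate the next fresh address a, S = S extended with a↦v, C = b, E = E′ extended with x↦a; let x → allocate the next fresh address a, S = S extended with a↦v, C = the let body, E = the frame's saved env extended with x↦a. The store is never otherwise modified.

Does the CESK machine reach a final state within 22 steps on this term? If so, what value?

Answer: DIVERGES (no final state within 22 steps)

Execution trace:
t=0: [C=((λx. (x x)) (λx. (x x))) | E=∅ | S=∅ | K=∅]
t=1: [C=(λx. (x x)) | E=∅ | S=∅ | K=[arg]]
t=2: [C=(λx. (x x)) | E=∅ | S=∅ | K=[fun]]
t=3: [C=(x x) | E={x↦0} | S={0↦clo(λx. (x x), ∅)} | K=∅]
t=4: [C=x | E={x↦0} | S={0↦clo(λx. (x x), ∅)} | K=[arg]]
t=5: [C=x | E={x↦0} | S={0↦clo(λx. (x x), ∅)} | K=[fun]]
t=6: [C=(x x) | E={x↦1} | S={0↦clo(λx. (x x), ∅), 1↦clo(λx. (x x), ∅)} | K=∅]
t=7: [C=x | E={x↦1} | S={0↦clo(λx. (x x), ∅), 1↦clo(λx. (x x), ∅)} | K=[arg]]
t=8: [C=x | E={x↦1} | S={0↦clo(λx. (x x), ∅), 1↦clo(λx. (x x), ∅)} | K=[fun]]
t=9: [C=(x x) | E={x↦2} | S={0↦clo(λx. (x x), ∅), 1↦clo(λx. (x x), ∅), 2↦clo(λx. (x x), ∅)} | K=∅]
t=10: [C=x | E={x↦2} | S={0↦clo(λx. (x x), ∅), 1↦clo(λx. (x x), ∅), 2↦clo(λx. (x x), ∅)} | K=[arg]]
t=11: [C=x | E={x↦2} | S={0↦clo(λx. (x x), ∅), 1↦clo(λx. (x x), ∅), 2↦clo(λx. (x x), ∅)} | K=[fun]]
t=12: [C=(x x) | E={x↦3} | S={0↦clo(λx. (x x), ∅), 1↦clo(λx. (x x), ∅), 2↦clo(λx. (x x), ∅), 3↦clo(λx. (x x), ∅)} | K=∅]
t=13: [C=x | E={x↦3} | S={0↦clo(λx. (x x), ∅), 1↦clo(λx. (x x), ∅), 2↦clo(λx. (x x), ∅), 3↦clo(λx. (x x), ∅)} | K=[arg]]
t=14: [C=x | E={x↦3} | S={0↦clo(λx. (x x), ∅), 1↦clo(λx. (x x), ∅), 2↦clo(λx. (x x), ∅), 3↦clo(λx. (x x), ∅)} | K=[fun]]
t=15: [C=(x x) | E={x↦4} | S={0↦clo(λx. (x x), ∅), 1↦clo(λx. (x x), ∅), 2↦clo(λx. (x x), ∅), 3↦clo(λx. (x x), ∅), 4↦clo(λx. (x x), ∅)} | K=∅]
t=16: [C=x | E={x↦4} | S={0↦clo(λx. (x x), ∅), 1↦clo(λx. (x x), ∅), 2↦clo(λx. (x x), ∅), 3↦clo(λx. (x x), ∅), 4↦clo(λx. (x x), ∅)} | K=[arg]]
t=17: [C=x | E={x↦4} | S={0↦clo(λx. (x x), ∅), 1↦clo(λx. (x x), ∅), 2↦clo(λx. (x x), ∅), 3↦clo(λx. (x x), ∅), 4↦clo(λx. (x x), ∅)} | K=[fun]]
t=18: [C=(x x) | E={x↦5} | S={0↦clo(λx. (x x), ∅), 1↦clo(λx. (x x), ∅), 2↦clo(λx. (x x), ∅), 3↦clo(λx. (x x), ∅), 4↦clo(λx. (x x), ∅), 5↦clo(λx. (x x), ∅)} | K=∅]
t=19: [C=x | E={x↦5} | S={0↦clo(λx. (x x), ∅), 1↦clo(λx. (x x), ∅), 2↦clo(λx. (x x), ∅), 3↦clo(λx. (x x), ∅), 4↦clo(λx. (x x), ∅), 5↦clo(λx. (x x), ∅)} | K=[arg]]
t=20: [C=x | E={x↦5} | S={0↦clo(λx. (x x), ∅), 1↦clo(λx. (x x), ∅), 2↦clo(λx. (x x), ∅), 3↦clo(λx. (x x), ∅), 4↦clo(λx. (x x), ∅), 5↦clo(λx. (x x), ∅)} | K=[fun]]
t=21: [C=(x x) | E={x↦6} | S={0↦clo(λx. (x x), ∅), 1↦clo(λx. (x x), ∅), 2↦clo(λx. (x x), ∅), 3↦clo(λx. (x x), ∅), 4↦clo(λx. (x x), ∅), 5↦clo(λx. (x x), ∅), 6↦clo(λx. (x x), ∅)} | K=∅]
t=22: [C=x | E={x↦6} | S={0↦clo(λx. (x x), ∅), 1↦clo(λx. (x x), ∅), 2↦clo(λx. (x x), ∅), 3↦clo(λx. (x x), ∅), 4↦clo(λx. (x x), ∅), 5↦clo(λx. (x x), ∅), 6↦clo(λx. (x x), ∅)} | K=[arg]]
→ 22 transitions taken and the configuration is still not final: no result within 22 steps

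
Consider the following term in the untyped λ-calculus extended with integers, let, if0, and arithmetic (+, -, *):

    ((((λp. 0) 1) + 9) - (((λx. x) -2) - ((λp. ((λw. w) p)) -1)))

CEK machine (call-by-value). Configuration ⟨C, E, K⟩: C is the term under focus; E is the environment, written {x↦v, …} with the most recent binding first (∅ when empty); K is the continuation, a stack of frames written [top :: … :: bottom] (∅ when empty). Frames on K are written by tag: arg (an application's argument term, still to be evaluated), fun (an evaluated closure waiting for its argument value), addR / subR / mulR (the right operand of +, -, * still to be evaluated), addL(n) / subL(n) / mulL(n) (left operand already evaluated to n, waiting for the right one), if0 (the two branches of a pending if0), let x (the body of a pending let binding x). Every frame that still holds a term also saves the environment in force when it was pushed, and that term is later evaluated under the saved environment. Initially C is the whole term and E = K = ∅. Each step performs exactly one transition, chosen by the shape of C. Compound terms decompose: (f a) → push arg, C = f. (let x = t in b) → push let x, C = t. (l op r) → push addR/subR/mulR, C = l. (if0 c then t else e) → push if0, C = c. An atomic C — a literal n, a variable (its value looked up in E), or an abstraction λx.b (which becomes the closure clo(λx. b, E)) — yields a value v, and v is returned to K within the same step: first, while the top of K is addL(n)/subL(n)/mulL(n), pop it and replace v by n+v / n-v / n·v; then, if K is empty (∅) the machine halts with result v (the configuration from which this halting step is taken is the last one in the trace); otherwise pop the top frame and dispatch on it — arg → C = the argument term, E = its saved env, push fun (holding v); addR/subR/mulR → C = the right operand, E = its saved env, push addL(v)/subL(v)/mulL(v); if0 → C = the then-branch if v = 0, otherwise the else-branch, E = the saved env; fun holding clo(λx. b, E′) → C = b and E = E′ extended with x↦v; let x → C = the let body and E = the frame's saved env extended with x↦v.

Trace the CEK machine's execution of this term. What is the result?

Answer: 10

Machine steps:
t=0: <C=((((λp. 0) 1) + 9) - (((λx. x) -2) - ((λp. ((λw. w) p)) -1))), E=∅, K=∅>
t=1: <C=(((λp. 0) 1) + 9), E=∅, K=[subR]>
t=2: <C=((λp. 0) 1), E=∅, K=[addR :: subR]>
t=3: <C=(λp. 0), E=∅, K=[arg :: addR :: subR]>
t=4: <C=1, E=∅, K=[fun :: addR :: subR]>
t=5: <C=0, E={p↦1}, K=[addR :: subR]>
t=6: <C=9, E=∅, K=[addL(0) :: subR]>
t=7: <C=(((λx. x) -2) - ((λp. ((λw. w) p)) -1)), E=∅, K=[subL(9)]>
t=8: <C=((λx. x) -2), E=∅, K=[subR :: subL(9)]>
t=9: <C=(λx. x), E=∅, K=[arg :: subR :: subL(9)]>
t=10: <C=-2, E=∅, K=[fun :: subR :: subL(9)]>
t=11: <C=x, E={x↦-2}, K=[subR :: subL(9)]>
t=12: <C=((λp. ((λw. w) p)) -1), E=∅, K=[subL(-2) :: subL(9)]>
t=13: <C=(λp. ((λw. w) p)), E=∅, K=[arg :: subL(-2) :: subL(9)]>
t=14: <C=-1, E=∅, K=[fun :: subL(-2) :: subL(9)]>
t=15: <C=((λw. w) p), E={p↦-1}, K=[subL(-2) :: subL(9)]>
t=16: <C=(λw. w), E={p↦-1}, K=[arg :: subL(-2) :: subL(9)]>
t=17: <C=p, E={p↦-1}, K=[fun :: subL(-2) :: subL(9)]>
t=18: <C=w, E={w↦-1, p↦-1}, K=[subL(-2) :: subL(9)]>
→ final value 10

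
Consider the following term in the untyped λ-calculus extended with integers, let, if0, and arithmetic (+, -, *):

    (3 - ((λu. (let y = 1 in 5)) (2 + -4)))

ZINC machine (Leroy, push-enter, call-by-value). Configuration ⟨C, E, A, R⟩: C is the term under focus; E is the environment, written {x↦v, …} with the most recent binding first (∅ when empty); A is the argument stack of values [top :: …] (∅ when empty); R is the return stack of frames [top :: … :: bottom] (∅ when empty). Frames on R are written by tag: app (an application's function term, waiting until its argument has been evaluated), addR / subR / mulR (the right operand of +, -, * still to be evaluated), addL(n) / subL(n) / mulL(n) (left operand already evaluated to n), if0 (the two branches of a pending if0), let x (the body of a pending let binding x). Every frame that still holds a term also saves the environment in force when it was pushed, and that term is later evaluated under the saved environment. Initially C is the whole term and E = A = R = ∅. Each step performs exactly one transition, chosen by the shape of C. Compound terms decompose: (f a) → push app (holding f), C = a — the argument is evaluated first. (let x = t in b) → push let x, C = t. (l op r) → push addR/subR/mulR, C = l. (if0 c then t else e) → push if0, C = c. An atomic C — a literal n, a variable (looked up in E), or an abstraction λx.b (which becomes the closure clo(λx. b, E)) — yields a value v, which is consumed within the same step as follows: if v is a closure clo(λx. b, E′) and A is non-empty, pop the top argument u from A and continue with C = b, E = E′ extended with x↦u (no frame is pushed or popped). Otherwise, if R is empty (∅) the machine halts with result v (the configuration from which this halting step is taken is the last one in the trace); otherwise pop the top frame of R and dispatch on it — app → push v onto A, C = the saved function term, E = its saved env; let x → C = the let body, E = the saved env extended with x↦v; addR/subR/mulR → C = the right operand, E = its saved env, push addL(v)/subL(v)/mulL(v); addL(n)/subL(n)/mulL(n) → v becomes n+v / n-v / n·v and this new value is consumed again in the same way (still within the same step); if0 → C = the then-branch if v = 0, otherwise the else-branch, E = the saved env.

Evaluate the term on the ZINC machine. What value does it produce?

t=0: <C=(3 - ((λu. (let y = 1 in 5)) (2 + -4))), E=∅, A=∅, R=∅>
t=1: <C=3, E=∅, A=∅, R=[subR]>
t=2: <C=((λu. (let y = 1 in 5)) (2 + -4)), E=∅, A=∅, R=[subL(3)]>
t=3: <C=(2 + -4), E=∅, A=∅, R=[app :: subL(3)]>
t=4: <C=2, E=∅, A=∅, R=[addR :: app :: subL(3)]>
t=5: <C=-4, E=∅, A=∅, R=[addL(2) :: app :: subL(3)]>
t=6: <C=(λu. (let y = 1 in 5)), E=∅, A=[-2], R=[subL(3)]>
t=7: <C=(let y = 1 in 5), E={u↦-2}, A=∅, R=[subL(3)]>
t=8: <C=1, E={u↦-2}, A=∅, R=[let y :: subL(3)]>
t=9: <C=5, E={y↦1, u↦-2}, A=∅, R=[subL(3)]>
→ final value -2

Answer: -2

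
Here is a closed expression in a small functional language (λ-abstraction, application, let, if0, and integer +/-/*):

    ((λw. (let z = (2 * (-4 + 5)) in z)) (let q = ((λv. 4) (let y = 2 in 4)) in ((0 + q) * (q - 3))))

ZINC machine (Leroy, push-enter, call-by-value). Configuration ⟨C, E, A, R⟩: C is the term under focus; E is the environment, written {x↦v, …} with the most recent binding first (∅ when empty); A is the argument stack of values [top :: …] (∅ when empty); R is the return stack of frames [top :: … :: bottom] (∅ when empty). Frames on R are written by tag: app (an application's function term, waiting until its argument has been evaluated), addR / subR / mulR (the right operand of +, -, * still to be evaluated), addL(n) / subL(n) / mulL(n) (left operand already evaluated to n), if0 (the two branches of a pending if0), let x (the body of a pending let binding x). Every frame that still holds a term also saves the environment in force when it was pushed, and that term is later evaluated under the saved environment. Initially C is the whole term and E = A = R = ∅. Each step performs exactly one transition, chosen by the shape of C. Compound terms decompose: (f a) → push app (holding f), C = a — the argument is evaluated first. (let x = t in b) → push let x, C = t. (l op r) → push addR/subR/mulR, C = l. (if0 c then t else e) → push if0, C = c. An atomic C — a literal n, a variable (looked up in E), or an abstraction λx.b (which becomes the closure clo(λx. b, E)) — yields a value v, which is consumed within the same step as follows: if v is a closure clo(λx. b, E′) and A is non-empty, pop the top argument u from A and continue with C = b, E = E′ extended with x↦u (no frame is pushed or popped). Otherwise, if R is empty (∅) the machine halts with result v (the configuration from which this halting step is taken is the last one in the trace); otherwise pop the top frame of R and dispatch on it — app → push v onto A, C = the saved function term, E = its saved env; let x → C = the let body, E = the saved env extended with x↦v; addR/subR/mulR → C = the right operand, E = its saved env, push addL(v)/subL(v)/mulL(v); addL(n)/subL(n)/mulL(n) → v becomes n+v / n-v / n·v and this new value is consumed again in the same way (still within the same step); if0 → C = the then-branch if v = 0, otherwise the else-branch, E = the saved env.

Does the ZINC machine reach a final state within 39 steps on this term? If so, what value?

t=0: [C=((λw. (let z = (2 * (-4 + 5)) in z)) (let q = ((λv. 4) (let y = 2 in 4)) in ((0 + q) * (q - 3)))) | E=∅ | A=∅ | R=∅]
t=1: [C=(let q = ((λv. 4) (let y = 2 in 4)) in ((0 + q) * (q - 3))) | E=∅ | A=∅ | R=[app]]
t=2: [C=((λv. 4) (let y = 2 in 4)) | E=∅ | A=∅ | R=[let q :: app]]
t=3: [C=(let y = 2 in 4) | E=∅ | A=∅ | R=[app :: let q :: app]]
t=4: [C=2 | E=∅ | A=∅ | R=[let y :: app :: let q :: app]]
t=5: [C=4 | E={y↦2} | A=∅ | R=[app :: let q :: app]]
t=6: [C=(λv. 4) | E=∅ | A=[4] | R=[let q :: app]]
t=7: [C=4 | E={v↦4} | A=∅ | R=[let q :: app]]
t=8: [C=((0 + q) * (q - 3)) | E={q↦4} | A=∅ | R=[app]]
t=9: [C=(0 + q) | E={q↦4} | A=∅ | R=[mulR :: app]]
t=10: [C=0 | E={q↦4} | A=∅ | R=[addR :: mulR :: app]]
t=11: [C=q | E={q↦4} | A=∅ | R=[addL(0) :: mulR :: app]]
t=12: [C=(q - 3) | E={q↦4} | A=∅ | R=[mulL(4) :: app]]
t=13: [C=q | E={q↦4} | A=∅ | R=[subR :: mulL(4) :: app]]
t=14: [C=3 | E={q↦4} | A=∅ | R=[subL(4) :: mulL(4) :: app]]
t=15: [C=(λw. (let z = (2 * (-4 + 5)) in z)) | E=∅ | A=[4] | R=∅]
t=16: [C=(let z = (2 * (-4 + 5)) in z) | E={w↦4} | A=∅ | R=∅]
t=17: [C=(2 * (-4 + 5)) | E={w↦4} | A=∅ | R=[let z]]
t=18: [C=2 | E={w↦4} | A=∅ | R=[mulR :: let z]]
t=19: [C=(-4 + 5) | E={w↦4} | A=∅ | R=[mulL(2) :: let z]]
t=20: [C=-4 | E={w↦4} | A=∅ | R=[addR :: mulL(2) :: let z]]
t=21: [C=5 | E={w↦4} | A=∅ | R=[addL(-4) :: mulL(2) :: let z]]
t=22: [C=z | E={z↦2, w↦4} | A=∅ | R=∅]
→ final value 2

Answer: 2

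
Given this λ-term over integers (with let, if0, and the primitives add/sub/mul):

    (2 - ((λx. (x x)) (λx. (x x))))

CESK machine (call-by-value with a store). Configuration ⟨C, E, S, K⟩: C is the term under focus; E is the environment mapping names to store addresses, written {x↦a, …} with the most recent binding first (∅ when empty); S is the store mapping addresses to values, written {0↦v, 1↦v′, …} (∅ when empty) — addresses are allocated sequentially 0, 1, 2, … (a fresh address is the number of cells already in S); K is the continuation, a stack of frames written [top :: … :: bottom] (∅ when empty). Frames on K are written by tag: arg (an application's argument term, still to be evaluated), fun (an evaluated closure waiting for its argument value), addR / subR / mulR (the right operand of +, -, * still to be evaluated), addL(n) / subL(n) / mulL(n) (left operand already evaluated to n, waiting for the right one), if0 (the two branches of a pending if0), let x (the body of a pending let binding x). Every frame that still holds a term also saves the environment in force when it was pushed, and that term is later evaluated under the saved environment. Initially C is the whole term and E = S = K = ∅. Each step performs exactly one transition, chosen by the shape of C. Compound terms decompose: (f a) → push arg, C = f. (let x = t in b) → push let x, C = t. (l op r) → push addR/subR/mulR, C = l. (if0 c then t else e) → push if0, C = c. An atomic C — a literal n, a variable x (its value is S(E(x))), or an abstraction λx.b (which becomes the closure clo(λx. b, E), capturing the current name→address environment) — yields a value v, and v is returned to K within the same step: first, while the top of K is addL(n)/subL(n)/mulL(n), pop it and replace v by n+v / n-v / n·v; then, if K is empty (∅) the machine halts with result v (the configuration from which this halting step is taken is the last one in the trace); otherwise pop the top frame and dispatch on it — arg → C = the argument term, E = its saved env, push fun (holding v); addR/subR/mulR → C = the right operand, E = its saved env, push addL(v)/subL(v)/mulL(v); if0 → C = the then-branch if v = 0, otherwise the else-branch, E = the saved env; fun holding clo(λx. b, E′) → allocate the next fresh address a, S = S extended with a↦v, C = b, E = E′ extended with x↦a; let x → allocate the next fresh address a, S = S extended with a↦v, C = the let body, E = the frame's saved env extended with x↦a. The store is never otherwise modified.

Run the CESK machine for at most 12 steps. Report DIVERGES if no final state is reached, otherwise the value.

step 0: <C=(2 - ((λx. (x x)) (λx. (x x)))), E=∅, S=∅, K=∅>
step 1: <C=2, E=∅, S=∅, K=[subR]>
step 2: <C=((λx. (x x)) (λx. (x x))), E=∅, S=∅, K=[subL(2)]>
step 3: <C=(λx. (x x)), E=∅, S=∅, K=[arg :: subL(2)]>
step 4: <C=(λx. (x x)), E=∅, S=∅, K=[fun :: subL(2)]>
step 5: <C=(x x), E={x↦0}, S={0↦clo(λx. (x x), ∅)}, K=[subL(2)]>
step 6: <C=x, E={x↦0}, S={0↦clo(λx. (x x), ∅)}, K=[arg :: subL(2)]>
step 7: <C=x, E={x↦0}, S={0↦clo(λx. (x x), ∅)}, K=[fun :: subL(2)]>
step 8: <C=(x x), E={x↦1}, S={0↦clo(λx. (x x), ∅), 1↦clo(λx. (x x), ∅)}, K=[subL(2)]>
step 9: <C=x, E={x↦1}, S={0↦clo(λx. (x x), ∅), 1↦clo(λx. (x x), ∅)}, K=[arg :: subL(2)]>
step 10: <C=x, E={x↦1}, S={0↦clo(λx. (x x), ∅), 1↦clo(λx. (x x), ∅)}, K=[fun :: subL(2)]>
step 11: <C=(x x), E={x↦2}, S={0↦clo(λx. (x x), ∅), 1↦clo(λx. (x x), ∅), 2↦clo(λx. (x x), ∅)}, K=[subL(2)]>
step 12: <C=x, E={x↦2}, S={0↦clo(λx. (x x), ∅), 1↦clo(λx. (x x), ∅), 2↦clo(λx. (x x), ∅)}, K=[arg :: subL(2)]>
→ 12 transitions taken and the configuration is still not final: no result within 12 steps

Answer: DIVERGES (no final state within 12 steps)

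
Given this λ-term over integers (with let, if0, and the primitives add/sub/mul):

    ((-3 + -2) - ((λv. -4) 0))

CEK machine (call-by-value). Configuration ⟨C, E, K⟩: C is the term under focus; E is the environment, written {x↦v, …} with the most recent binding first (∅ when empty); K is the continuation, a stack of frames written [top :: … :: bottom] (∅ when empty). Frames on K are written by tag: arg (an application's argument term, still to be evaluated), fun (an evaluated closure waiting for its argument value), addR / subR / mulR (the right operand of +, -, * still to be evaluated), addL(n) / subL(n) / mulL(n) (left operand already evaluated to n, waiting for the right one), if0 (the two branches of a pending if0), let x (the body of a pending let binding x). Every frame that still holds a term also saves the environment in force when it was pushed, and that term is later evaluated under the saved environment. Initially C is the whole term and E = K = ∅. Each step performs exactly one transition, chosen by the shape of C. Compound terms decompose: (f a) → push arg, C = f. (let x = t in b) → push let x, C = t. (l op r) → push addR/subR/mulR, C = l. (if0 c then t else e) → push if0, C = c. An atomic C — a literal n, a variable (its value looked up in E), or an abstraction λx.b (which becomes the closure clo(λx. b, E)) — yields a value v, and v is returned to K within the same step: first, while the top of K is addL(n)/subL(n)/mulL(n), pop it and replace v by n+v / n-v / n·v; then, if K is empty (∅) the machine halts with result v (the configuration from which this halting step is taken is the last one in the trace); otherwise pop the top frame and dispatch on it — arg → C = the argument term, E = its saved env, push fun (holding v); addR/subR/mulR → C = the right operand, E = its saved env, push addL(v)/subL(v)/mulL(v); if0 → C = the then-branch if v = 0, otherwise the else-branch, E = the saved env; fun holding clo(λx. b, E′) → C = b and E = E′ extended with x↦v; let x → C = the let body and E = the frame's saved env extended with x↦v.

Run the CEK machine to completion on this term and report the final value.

Answer: -1

Machine steps:
t=0: [C=((-3 + -2) - ((λv. -4) 0)) | E=∅ | K=∅]
t=1: [C=(-3 + -2) | E=∅ | K=[subR]]
t=2: [C=-3 | E=∅ | K=[addR :: subR]]
t=3: [C=-2 | E=∅ | K=[addL(-3) :: subR]]
t=4: [C=((λv. -4) 0) | E=∅ | K=[subL(-5)]]
t=5: [C=(λv. -4) | E=∅ | K=[arg :: subL(-5)]]
t=6: [C=0 | E=∅ | K=[fun :: subL(-5)]]
t=7: [C=-4 | E={v↦0} | K=[subL(-5)]]
→ final value -1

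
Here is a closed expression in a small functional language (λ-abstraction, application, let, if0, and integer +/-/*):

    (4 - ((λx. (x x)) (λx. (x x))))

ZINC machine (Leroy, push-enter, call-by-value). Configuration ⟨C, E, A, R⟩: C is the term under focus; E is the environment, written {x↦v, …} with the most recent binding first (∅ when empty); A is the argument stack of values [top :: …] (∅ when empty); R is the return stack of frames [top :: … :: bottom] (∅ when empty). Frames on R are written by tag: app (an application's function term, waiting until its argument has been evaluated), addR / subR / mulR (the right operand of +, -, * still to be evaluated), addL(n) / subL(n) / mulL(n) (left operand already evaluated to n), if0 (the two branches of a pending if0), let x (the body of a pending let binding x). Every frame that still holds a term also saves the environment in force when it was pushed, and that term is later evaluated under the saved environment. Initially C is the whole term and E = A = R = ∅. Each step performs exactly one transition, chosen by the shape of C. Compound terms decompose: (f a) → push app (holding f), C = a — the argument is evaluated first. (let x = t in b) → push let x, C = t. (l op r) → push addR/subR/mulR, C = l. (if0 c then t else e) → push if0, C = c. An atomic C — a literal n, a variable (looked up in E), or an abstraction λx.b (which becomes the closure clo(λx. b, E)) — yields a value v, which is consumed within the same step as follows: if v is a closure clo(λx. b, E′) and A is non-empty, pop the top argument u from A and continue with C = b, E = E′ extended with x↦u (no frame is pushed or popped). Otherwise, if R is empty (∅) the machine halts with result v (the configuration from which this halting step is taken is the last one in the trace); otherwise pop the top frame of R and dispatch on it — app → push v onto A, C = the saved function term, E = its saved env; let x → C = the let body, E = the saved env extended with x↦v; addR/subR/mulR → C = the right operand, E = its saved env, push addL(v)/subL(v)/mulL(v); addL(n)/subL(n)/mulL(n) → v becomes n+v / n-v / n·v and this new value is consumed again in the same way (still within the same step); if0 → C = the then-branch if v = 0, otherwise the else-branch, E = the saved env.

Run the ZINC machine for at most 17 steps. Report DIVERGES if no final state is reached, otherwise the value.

Answer: DIVERGES (no final state within 17 steps)

Execution trace:
t=0: [C=(4 - ((λx. (x x)) (λx. (x x)))) | E=∅ | A=∅ | R=∅]
t=1: [C=4 | E=∅ | A=∅ | R=[subR]]
t=2: [C=((λx. (x x)) (λx. (x x))) | E=∅ | A=∅ | R=[subL(4)]]
t=3: [C=(λx. (x x)) | E=∅ | A=∅ | R=[app :: subL(4)]]
t=4: [C=(λx. (x x)) | E=∅ | A=[clo(λx. (x x), ∅)] | R=[subL(4)]]
t=5: [C=(x x) | E={x↦clo(λx. (x x), ∅)} | A=∅ | R=[subL(4)]]
t=6: [C=x | E={x↦clo(λx. (x x), ∅)} | A=∅ | R=[app :: subL(4)]]
t=7: [C=x | E={x↦clo(λx. (x x), ∅)} | A=[clo(λx. (x x), ∅)] | R=[subL(4)]]
… configuration repeats with period 3 (steps 5–7 recur indefinitely) …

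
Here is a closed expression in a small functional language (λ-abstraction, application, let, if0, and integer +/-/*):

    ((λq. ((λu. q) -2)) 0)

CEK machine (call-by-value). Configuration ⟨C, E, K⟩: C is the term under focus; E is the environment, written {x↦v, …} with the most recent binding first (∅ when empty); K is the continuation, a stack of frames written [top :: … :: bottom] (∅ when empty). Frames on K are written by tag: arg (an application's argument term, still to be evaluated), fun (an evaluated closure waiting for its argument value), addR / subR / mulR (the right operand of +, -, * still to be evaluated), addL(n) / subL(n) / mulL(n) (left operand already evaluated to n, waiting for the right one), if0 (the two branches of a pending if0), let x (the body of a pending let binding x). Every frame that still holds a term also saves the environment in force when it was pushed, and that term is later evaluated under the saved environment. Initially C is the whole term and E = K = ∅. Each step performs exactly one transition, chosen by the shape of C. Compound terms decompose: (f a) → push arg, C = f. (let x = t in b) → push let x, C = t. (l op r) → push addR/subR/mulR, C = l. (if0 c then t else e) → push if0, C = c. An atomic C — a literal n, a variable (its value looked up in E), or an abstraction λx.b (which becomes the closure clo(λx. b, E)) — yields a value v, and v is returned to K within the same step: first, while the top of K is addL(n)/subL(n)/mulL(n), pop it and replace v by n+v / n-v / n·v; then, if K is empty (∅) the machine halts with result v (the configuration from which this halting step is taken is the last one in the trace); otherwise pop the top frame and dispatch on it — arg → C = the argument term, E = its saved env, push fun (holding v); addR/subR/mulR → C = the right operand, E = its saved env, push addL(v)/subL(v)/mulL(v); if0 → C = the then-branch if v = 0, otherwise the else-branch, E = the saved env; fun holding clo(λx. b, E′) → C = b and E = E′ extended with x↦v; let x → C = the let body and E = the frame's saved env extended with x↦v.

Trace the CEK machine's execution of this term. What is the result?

0. [C=((λq. ((λu. q) -2)) 0) | E=∅ | K=∅]
1. [C=(λq. ((λu. q) -2)) | E=∅ | K=[arg]]
2. [C=0 | E=∅ | K=[fun]]
3. [C=((λu. q) -2) | E={q↦0} | K=∅]
4. [C=(λu. q) | E={q↦0} | K=[arg]]
5. [C=-2 | E={q↦0} | K=[fun]]
6. [C=q | E={u↦-2, q↦0} | K=∅]
→ final value 0

Answer: 0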